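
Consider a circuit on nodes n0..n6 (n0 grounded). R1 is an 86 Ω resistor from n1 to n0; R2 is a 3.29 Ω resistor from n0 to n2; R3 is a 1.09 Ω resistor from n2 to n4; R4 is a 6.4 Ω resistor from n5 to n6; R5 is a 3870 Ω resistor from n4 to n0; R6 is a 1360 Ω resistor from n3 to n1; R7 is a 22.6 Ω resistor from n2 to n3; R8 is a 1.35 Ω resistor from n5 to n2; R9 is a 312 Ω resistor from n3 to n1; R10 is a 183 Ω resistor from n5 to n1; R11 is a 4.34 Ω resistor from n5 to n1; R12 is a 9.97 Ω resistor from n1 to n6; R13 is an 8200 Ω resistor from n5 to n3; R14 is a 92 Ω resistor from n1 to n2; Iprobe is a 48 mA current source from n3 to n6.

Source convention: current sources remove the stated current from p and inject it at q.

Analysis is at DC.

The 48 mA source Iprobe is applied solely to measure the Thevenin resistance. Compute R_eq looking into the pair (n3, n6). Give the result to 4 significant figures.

R_eq = 25.93 Ω

Element admittances at DC:
  Y(R1) = 0.01163 S between n1,n0
  Y(R2) = 0.3040 S between n0,n2
  Y(R3) = 0.9174 S between n2,n4
  Y(R4) = 0.1562 S between n5,n6
  Y(R5) = 0.0002584 S between n4,n0
  Y(R6) = 0.0007353 S between n3,n1
  Y(R7) = 0.04425 S between n2,n3
  Y(R8) = 0.7407 S between n5,n2
  Y(R9) = 0.003205 S between n3,n1
  Y(R10) = 0.005464 S between n5,n1
  Y(R11) = 0.2304 S between n5,n1
  Y(R12) = 0.1003 S between n1,n6
  Y(R13) = 0.0001220 S between n5,n3
  Y(R14) = 0.01087 S between n1,n2
  Iprobe: injects 0.048 A into n6 (from n3)
Assemble and solve the 6×6 MNA system:
  V(n1)=0.09394  V(n2)=-0.003591  V(n3)=-0.9891  V(n4)=-0.003590  V(n5)=0.05237  V(n6)=0.2557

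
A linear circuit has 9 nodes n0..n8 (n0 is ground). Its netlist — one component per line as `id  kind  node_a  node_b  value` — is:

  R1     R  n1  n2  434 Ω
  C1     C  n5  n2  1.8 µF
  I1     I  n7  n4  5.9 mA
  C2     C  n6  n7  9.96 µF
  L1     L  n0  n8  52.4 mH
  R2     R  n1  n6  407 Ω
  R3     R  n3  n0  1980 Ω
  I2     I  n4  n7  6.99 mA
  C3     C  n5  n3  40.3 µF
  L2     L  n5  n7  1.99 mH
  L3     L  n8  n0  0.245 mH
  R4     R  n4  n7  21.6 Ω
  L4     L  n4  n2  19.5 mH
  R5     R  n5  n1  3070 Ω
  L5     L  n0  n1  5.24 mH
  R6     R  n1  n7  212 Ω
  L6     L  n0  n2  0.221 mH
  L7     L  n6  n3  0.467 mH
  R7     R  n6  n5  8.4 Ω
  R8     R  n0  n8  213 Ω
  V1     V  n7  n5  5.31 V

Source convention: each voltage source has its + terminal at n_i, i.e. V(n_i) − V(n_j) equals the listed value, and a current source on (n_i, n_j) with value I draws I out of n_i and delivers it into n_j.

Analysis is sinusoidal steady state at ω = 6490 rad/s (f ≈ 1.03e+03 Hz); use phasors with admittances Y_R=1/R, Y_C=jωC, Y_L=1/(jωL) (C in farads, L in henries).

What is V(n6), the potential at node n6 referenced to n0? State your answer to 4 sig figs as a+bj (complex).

Element admittances at ω=6490 rad/s:
  Y(R1) = 0.002304+0.000j S between n1,n2
  Y(C1) = 0.000+0.01168j S between n5,n2
  I1: injects 0.0059 A into n4 (from n7)
  Y(C2) = 0.000+0.06464j S between n6,n7
  Y(L1) = 0.000-0.002941j S between n0,n8
  Y(R2) = 0.002457+0.000j S between n1,n6
  Y(R3) = 0.0005051+0.000j S between n3,n0
  I2: injects 0.00699 A into n7 (from n4)
  Y(C3) = 0.000+0.2615j S between n5,n3
  Y(L2) = 0.000-0.07743j S between n5,n7
  Y(L3) = 0.000-0.6289j S between n8,n0
  Y(R4) = 0.04630+0.000j S between n4,n7
  Y(L4) = 0.000-0.007902j S between n4,n2
  Y(R5) = 0.0003257+0.000j S between n5,n1
  Y(L5) = 0.000-0.02941j S between n0,n1
  Y(R6) = 0.004717+0.000j S between n1,n7
  Y(L6) = 0.000-0.6972j S between n0,n2
  Y(L7) = 0.000-0.3299j S between n6,n3
  Y(R7) = 0.1190+0.000j S between n6,n5
  Y(R8) = 0.004695+0.000j S between n0,n8
  V1: constraint V(n7)−V(n5) = 5.31
Assemble and solve the 9×9 MNA system:
  V(n1)=-1.235+0.7738j  V(n2)=0.05638-0.03204j  V(n3)=-0.8286+5.952j  V(n4)=2.204+6.222j  V(n5)=-2.015+5.856j  V(n6)=-1.778+5.875j  V(n7)=3.295+5.856j  V(n8)=0.000+0.000j
  i(V1)=-0.07200+0.07621j

-1.778+5.875j V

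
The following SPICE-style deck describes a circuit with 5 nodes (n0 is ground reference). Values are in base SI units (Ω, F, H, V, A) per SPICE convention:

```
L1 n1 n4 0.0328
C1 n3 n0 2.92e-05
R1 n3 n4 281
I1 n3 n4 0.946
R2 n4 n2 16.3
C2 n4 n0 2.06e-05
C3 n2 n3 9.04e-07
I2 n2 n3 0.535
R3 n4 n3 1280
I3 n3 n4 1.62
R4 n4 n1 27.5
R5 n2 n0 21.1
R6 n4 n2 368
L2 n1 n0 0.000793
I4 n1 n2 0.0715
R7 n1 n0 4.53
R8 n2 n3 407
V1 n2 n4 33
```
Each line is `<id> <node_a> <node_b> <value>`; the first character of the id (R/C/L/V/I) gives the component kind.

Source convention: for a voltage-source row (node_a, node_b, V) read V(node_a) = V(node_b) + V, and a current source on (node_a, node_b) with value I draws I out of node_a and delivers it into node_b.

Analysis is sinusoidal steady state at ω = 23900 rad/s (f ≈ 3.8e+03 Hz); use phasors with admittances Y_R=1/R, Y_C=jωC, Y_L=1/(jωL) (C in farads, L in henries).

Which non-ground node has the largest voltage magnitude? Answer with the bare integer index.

2

MNA unknowns: 4 node voltages V₁..V_4 plus 1 source current (V1)
L1: Y=0.000-0.001276j on G[1,4]
C1: Y=0.000+0.6979j on G[3,0]
R1: Y=0.003559+0.000j on G[3,4]
I1: z[3]−=0.946, z[4]+=0.946
R2: Y=0.06135+0.000j on G[4,2]
C2: Y=0.000+0.4923j on G[4,0]
C3: Y=0.000+0.02161j on G[2,3]
I2: z[2]−=0.535, z[3]+=0.535
R3: Y=0.0007813+0.000j on G[4,3]
I3: z[3]−=1.62, z[4]+=1.62
R4: Y=0.03636+0.000j on G[4,1]
R5: Y=0.04739+0.000j on G[2,0]
R6: Y=0.002717+0.000j on G[4,2]
L2: Y=0.000-0.05276j on G[1,0]
I4: z[1]−=0.0715, z[2]+=0.0715
R7: Y=0.2208+0.000j on G[1,0]
R8: Y=0.002457+0.000j on G[2,3]
V1: row V2−V4=33, i_V1 at 2,4
solve → V1=-0.4016-0.2153j, V2=31.84-0.9665j, V3=0.9215+2.701j, V4=-1.160-0.9665j
aux → i_V1=-4.242-0.6132j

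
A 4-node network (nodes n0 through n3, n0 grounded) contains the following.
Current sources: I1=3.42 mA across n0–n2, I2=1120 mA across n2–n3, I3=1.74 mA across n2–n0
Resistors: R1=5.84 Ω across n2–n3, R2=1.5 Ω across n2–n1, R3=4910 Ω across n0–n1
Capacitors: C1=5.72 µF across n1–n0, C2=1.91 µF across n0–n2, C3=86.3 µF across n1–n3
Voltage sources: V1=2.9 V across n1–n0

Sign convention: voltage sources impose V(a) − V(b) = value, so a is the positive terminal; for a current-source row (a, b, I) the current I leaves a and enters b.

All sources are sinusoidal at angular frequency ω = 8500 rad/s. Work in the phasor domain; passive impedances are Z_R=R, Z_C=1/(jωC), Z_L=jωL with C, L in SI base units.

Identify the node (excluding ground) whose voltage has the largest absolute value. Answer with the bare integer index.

3

Element admittances at ω=8500 rad/s:
  I1: injects 0.00342 A into n2 (from n0)
  Y(R1) = 0.1712+0.000j S between n2,n3
  Y(R2) = 0.6667+0.000j S between n2,n1
  Y(C1) = 0.000+0.04862j S between n1,n0
  I2: injects 1.12 A into n3 (from n2)
  Y(C2) = 0.000+0.01623j S between n0,n2
  Y(R3) = 0.0002037+0.000j S between n0,n1
  I3: injects 0.00174 A into n0 (from n2)
  Y(C3) = 0.000+0.7335j S between n1,n3
  V1: constraint V(n1)−V(n0) = 2.9
Assemble and solve the 4×4 MNA system:
  V(n1)=2.900+0.000j  V(n2)=1.603-0.2712j  V(n3)=3.111-1.175j
  i(V1)=-0.003313-0.1670j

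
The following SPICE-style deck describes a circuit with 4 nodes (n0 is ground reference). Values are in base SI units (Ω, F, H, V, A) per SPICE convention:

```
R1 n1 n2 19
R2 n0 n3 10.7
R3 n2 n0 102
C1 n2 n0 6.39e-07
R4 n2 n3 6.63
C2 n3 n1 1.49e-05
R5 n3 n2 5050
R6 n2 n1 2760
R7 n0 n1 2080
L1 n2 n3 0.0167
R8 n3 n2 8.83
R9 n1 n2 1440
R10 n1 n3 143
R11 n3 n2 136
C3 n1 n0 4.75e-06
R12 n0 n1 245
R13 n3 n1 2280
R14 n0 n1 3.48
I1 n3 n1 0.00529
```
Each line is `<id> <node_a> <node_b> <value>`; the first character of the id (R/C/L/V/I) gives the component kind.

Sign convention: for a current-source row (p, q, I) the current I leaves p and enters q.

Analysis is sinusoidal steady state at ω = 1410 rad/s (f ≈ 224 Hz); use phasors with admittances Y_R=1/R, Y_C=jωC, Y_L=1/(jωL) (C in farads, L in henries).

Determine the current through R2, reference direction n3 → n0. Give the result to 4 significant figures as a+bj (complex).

Element admittances at ω=1410 rad/s:
  Y(R1) = 0.05263+0.000j S between n1,n2
  Y(R2) = 0.09346+0.000j S between n0,n3
  Y(R3) = 0.009804+0.000j S between n2,n0
  Y(C1) = 0.000+0.0009010j S between n2,n0
  Y(R4) = 0.1508+0.000j S between n2,n3
  Y(C2) = 0.000+0.02101j S between n3,n1
  Y(R5) = 0.0001980+0.000j S between n3,n2
  Y(R6) = 0.0003623+0.000j S between n2,n1
  Y(R7) = 0.0004808+0.000j S between n0,n1
  Y(L1) = 0.000-0.04247j S between n2,n3
  Y(R8) = 0.1133+0.000j S between n3,n2
  Y(R9) = 0.0006944+0.000j S between n1,n2
  Y(R10) = 0.006993+0.000j S between n1,n3
  Y(R11) = 0.007353+0.000j S between n3,n2
  Y(C3) = 0.000+0.006698j S between n1,n0
  Y(R12) = 0.004082+0.000j S between n0,n1
  Y(R13) = 0.0004386+0.000j S between n3,n1
  Y(R14) = 0.2874+0.000j S between n0,n1
  I1: injects 0.00529 A into n1 (from n3)
Assemble and solve the 3×3 MNA system:
  V(n1)=0.01044-0.001834j  V(n2)=-0.02286+0.004540j  V(n3)=-0.03031+0.004723j

-0.002833+0.0004414j A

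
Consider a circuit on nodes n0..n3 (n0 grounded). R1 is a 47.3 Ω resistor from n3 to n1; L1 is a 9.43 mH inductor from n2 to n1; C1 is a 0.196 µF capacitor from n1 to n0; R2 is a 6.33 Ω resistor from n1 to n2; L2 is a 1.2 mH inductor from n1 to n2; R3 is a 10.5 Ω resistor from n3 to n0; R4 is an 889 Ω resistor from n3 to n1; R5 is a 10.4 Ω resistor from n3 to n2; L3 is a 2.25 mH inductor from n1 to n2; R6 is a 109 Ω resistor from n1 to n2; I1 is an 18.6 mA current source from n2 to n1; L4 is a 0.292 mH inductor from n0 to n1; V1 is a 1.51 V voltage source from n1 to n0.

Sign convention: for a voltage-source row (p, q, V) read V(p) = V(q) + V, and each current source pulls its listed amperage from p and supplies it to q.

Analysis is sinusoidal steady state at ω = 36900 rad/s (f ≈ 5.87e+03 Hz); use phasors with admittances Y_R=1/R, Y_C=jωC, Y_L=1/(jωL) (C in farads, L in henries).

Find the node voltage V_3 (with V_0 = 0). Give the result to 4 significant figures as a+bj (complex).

Element admittances at ω=36900 rad/s:
  Y(R1) = 0.02114+0.000j S between n3,n1
  Y(L1) = 0.000-0.002874j S between n2,n1
  Y(C1) = 0.000+0.007232j S between n1,n0
  Y(R2) = 0.1580+0.000j S between n1,n2
  Y(L2) = 0.000-0.02258j S between n1,n2
  Y(R3) = 0.09524+0.000j S between n3,n0
  Y(R4) = 0.001125+0.000j S between n3,n1
  Y(R5) = 0.09615+0.000j S between n3,n2
  Y(L3) = 0.000-0.01204j S between n1,n2
  Y(R6) = 0.009174+0.000j S between n1,n2
  I1: injects 0.0186 A into n1 (from n2)
  Y(L4) = 0.000-0.09281j S between n0,n1
  V1: constraint V(n1)−V(n0) = 1.51
Assemble and solve the 4×4 MNA system:
  V(n1)=1.510+0.000j  V(n2)=1.142-0.06272j  V(n3)=0.6713-0.02822j
  i(V1)=-0.06393+0.1319j

0.6713-0.02822j V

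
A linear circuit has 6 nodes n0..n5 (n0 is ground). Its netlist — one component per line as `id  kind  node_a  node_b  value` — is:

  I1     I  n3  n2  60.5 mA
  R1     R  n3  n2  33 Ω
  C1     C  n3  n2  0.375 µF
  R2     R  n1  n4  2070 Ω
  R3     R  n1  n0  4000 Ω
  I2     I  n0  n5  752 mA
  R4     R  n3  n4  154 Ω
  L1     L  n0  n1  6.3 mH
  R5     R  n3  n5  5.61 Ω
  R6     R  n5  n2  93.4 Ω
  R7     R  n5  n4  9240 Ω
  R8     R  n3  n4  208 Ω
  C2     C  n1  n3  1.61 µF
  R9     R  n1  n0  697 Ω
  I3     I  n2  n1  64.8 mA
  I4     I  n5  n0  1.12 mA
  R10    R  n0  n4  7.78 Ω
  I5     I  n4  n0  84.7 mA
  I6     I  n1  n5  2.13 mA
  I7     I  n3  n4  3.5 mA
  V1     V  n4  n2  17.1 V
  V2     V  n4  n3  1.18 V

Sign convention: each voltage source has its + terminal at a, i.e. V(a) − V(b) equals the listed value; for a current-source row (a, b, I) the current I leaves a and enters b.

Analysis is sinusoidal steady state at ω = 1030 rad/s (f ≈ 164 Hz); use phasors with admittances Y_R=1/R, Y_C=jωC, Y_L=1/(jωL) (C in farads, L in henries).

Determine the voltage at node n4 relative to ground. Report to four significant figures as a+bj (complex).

4.672-0.04369j V

MNA unknowns: 5 node voltages V₁..V_5 plus 2 source currents (V1, V2)
I1: z[3]−=0.0605, z[2]+=0.0605
R1: Y=0.03030+0.000j on G[3,2]
C1: Y=0.000+0.0003862j on G[3,2]
R2: Y=0.0004831+0.000j on G[1,4]
R3: Y=0.0002500+0.000j on G[1,0]
I2: z[0]−=0.752, z[5]+=0.752
R4: Y=0.006494+0.000j on G[3,4]
L1: Y=0.000-0.1541j on G[0,1]
R5: Y=0.1783+0.000j on G[3,5]
R6: Y=0.01071+0.000j on G[5,2]
R7: Y=0.0001082+0.000j on G[5,4]
R8: Y=0.004808+0.000j on G[3,4]
C2: Y=0.000+0.001658j on G[1,3]
R9: Y=0.001435+0.000j on G[1,0]
I3: z[2]−=0.0648, z[1]+=0.0648
I4: z[5]−=0.00112, z[0]+=0.00112
R10: Y=0.1285+0.000j on G[0,4]
I5: z[4]−=0.0847, z[0]+=0.0847
I6: z[1]−=0.00213, z[5]+=0.00213
I7: z[3]−=0.0035, z[4]+=0.0035
V1: row V4−V2=17.1, i_V1 at 4,2
V2: row V4−V3=1.18, i_V2 at 4,3
solve → V1=-0.03177+0.4268j, V2=-12.43-0.04369j, V3=3.492-0.04369j, V4=4.672-0.04369j, V5=6.573-0.04369j
aux → i_V1=-0.6816-0.006149j, i_V2=-0.01549+0.01199j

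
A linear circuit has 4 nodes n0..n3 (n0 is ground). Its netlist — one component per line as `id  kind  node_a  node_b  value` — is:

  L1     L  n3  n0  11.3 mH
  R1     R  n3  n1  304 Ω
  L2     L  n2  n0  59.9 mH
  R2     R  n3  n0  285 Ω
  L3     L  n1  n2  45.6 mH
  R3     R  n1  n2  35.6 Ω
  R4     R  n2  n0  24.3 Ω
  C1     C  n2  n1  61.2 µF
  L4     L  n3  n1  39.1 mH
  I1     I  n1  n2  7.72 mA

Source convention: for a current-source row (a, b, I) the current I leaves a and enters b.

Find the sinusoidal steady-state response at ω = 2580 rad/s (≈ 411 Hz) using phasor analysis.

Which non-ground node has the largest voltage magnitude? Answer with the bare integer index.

Element admittances at ω=2580 rad/s:
  Y(L1) = 0.000-0.03430j S between n3,n0
  Y(R1) = 0.003289+0.000j S between n3,n1
  Y(L2) = 0.000-0.006471j S between n2,n0
  Y(R2) = 0.003509+0.000j S between n3,n0
  Y(L3) = 0.000-0.008500j S between n1,n2
  Y(R3) = 0.02809+0.000j S between n1,n2
  Y(R4) = 0.04115+0.000j S between n2,n0
  Y(C1) = 0.000+0.1579j S between n2,n1
  Y(L4) = 0.000-0.009913j S between n3,n1
  I1: injects 0.00772 A into n2 (from n1)
Assemble and solve the 3×3 MNA system:
  V(n1)=-0.01776+0.04492j  V(n2)=-0.006488-0.006712j  V(n3)=-0.005841+0.009648j

1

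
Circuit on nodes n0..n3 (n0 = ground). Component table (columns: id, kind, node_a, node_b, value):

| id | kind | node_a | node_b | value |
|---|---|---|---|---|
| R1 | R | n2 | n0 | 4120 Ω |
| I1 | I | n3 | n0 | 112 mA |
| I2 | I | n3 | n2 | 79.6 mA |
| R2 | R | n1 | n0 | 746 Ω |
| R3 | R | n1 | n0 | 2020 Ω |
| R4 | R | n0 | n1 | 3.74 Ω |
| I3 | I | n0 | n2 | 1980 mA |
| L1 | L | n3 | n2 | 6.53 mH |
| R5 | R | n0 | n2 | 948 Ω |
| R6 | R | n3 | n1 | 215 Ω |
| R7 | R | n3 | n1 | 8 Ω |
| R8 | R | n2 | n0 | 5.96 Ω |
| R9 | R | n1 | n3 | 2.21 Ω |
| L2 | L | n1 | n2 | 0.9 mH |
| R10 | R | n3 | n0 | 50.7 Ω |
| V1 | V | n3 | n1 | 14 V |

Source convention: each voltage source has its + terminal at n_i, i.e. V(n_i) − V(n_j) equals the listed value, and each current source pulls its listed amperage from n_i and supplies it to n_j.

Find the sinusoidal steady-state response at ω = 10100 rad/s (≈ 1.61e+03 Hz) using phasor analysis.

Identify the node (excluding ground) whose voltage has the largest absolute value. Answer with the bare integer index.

3

MNA unknowns: 3 node voltages V₁..V_3 plus 1 source current (V1)
R1: Y=0.0002427+0.000j on G[2,0]
I1: z[3]−=0.112, z[0]+=0.112
I2: z[3]−=0.0796, z[2]+=0.0796
R2: Y=0.001340+0.000j on G[1,0]
R3: Y=0.0004950+0.000j on G[1,0]
R4: Y=0.2674+0.000j on G[0,1]
I3: z[0]−=1.98, z[2]+=1.98
L1: Y=0.000-0.01516j on G[3,2]
R5: Y=0.001055+0.000j on G[0,2]
R6: Y=0.004651+0.000j on G[3,1]
R7: Y=0.1250+0.000j on G[3,1]
R8: Y=0.1678+0.000j on G[2,0]
R9: Y=0.4525+0.000j on G[1,3]
L2: Y=0.000-0.1100j on G[1,2]
R10: Y=0.01972+0.000j on G[3,0]
V1: row V3−V1=14, i_V1 at 3,1
solve → V1=0.9698-2.206j, V2=7.757+3.769j, V3=14.97-2.206j
aux → i_V1=-8.546+0.1529j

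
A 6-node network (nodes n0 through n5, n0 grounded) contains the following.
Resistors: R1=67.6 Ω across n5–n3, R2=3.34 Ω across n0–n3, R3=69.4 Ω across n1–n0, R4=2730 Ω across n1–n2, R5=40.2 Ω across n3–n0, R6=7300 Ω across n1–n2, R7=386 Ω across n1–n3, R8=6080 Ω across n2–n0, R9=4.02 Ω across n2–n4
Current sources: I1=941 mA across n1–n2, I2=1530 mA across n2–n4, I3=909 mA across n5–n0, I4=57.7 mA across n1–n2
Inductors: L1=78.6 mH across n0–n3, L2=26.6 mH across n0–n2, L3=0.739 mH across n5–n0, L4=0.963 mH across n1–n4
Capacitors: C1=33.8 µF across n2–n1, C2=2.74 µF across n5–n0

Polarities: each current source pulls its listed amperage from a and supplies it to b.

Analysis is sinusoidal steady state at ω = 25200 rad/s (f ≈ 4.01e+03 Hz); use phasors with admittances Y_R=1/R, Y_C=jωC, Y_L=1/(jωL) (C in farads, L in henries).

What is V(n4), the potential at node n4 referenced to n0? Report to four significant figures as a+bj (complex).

6.368+0.1328j V

Apply KCL at each of the 5 non-ground nodes and solve the resulting linear system.
Node n1: branches {I1, R3, R4, R6, R7, C1, L4, I4} → V_1 = -0.1145+0.2379j
Node n2: branches {I1, R4, L2, R6, R8, R9, C1, I2, I4} → V_2 = 0.2003-0.9411j
Node n3: branches {R1, R2, L1, R5, R7} → V_3 = -1.281+1.386j
Node n4: branches {R9, I2, L4} → V_4 = 6.368+0.1328j
Node n5: branches {R1, L3, I3, C2} → V_5 = -29.51+32.01j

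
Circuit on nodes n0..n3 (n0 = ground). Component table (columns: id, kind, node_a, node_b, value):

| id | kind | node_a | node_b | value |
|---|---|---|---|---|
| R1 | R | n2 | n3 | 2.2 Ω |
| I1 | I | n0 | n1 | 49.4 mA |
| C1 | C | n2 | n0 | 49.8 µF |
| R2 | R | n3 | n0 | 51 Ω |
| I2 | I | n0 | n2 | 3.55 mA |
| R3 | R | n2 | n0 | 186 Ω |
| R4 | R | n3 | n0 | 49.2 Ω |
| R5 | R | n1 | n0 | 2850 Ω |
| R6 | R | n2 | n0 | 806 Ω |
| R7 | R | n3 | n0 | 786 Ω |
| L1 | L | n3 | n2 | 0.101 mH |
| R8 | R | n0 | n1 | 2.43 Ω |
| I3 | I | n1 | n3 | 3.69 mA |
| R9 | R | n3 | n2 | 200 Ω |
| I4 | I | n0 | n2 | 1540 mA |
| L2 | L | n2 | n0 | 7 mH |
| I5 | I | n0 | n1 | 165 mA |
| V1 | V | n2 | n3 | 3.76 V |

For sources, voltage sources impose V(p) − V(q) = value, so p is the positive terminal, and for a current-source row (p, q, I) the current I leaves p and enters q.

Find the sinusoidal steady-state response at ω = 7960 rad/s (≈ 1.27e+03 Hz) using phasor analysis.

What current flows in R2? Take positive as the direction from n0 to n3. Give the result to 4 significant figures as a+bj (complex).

MNA unknowns: 3 node voltages V₁..V_3 plus 1 source current (V1)
R1: Y=0.4545+0.000j on G[2,3]
I1: z[0]−=0.0494, z[1]+=0.0494
C1: Y=0.000+0.3964j on G[2,0]
R2: Y=0.01961+0.000j on G[3,0]
I2: z[0]−=0.00355, z[2]+=0.00355
R3: Y=0.005376+0.000j on G[2,0]
R4: Y=0.02033+0.000j on G[3,0]
R5: Y=0.0003509+0.000j on G[1,0]
R6: Y=0.001241+0.000j on G[2,0]
R7: Y=0.001272+0.000j on G[3,0]
L1: Y=0.000-1.244j on G[3,2]
R8: Y=0.4115+0.000j on G[0,1]
I3: z[1]−=0.00369, z[3]+=0.00369
R9: Y=0.005000+0.000j on G[3,2]
I4: z[0]−=1.54, z[2]+=1.54
L2: Y=0.000-0.01795j on G[2,0]
I5: z[0]−=0.165, z[1]+=0.165
V1: row V2−V3=3.76, i_V1 at 2,3
solve → V1=0.5116+0.000j, V2=0.5594-4.427j, V3=-3.201-4.427j
aux → i_V1=-1.863+4.494j

0.06276+0.08680j A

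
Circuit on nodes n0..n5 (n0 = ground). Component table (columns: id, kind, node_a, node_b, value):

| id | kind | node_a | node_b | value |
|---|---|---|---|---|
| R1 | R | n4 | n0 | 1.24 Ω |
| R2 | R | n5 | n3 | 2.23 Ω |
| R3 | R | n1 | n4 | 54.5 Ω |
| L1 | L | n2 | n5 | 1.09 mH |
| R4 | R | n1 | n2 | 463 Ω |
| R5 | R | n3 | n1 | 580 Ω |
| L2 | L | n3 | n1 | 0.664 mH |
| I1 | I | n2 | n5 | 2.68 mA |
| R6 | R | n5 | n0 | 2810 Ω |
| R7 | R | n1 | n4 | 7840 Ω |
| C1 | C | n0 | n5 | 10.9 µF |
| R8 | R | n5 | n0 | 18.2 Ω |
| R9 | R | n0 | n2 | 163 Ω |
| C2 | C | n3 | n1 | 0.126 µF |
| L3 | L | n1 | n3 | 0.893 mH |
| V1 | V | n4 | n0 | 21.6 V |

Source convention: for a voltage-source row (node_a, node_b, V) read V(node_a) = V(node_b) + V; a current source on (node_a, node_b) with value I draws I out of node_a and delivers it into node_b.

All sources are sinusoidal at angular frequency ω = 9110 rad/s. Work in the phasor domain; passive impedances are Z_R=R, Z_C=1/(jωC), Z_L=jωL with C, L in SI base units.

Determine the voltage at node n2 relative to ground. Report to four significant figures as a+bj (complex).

Apply KCL at each of the 5 non-ground nodes and solve the resulting linear system.
Node n1: branches {R3, R4, R5, L2, R7, C2, L3} → V_1 = 2.487-1.210j
Node n2: branches {L1, R4, I1, R9} → V_2 = 1.577-2.580j
Node n3: branches {R2, R5, L2, C2, L3} → V_3 = 2.547-2.433j
Node n4: branches {R1, R3, R7, V1} → V_4 = 21.60+0.000j
Node n5: branches {R2, L1, I1, R6, C1, R8} → V_5 = 1.764-2.477j
Source currents: i(V1)=-17.77-0.02235j

1.577-2.580j V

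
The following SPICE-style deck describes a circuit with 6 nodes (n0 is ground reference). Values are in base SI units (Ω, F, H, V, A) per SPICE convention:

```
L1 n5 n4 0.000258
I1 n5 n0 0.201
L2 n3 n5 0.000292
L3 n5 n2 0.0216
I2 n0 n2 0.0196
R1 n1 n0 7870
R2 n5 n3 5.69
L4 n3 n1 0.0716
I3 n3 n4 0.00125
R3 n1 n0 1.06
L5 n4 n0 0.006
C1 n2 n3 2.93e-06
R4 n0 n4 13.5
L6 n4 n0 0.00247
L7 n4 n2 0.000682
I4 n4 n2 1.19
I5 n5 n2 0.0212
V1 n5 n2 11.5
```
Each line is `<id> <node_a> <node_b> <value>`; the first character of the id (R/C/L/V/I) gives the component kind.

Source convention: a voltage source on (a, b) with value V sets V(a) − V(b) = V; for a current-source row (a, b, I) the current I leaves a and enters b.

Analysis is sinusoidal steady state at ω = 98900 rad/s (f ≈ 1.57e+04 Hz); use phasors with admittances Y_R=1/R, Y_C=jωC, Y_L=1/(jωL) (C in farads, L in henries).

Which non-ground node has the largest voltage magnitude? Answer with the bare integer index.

2

Element admittances at ω=98900 rad/s:
  Y(L1) = 0.000-0.03919j S between n5,n4
  I1: injects 0.201 A into n0 (from n5)
  Y(L2) = 0.000-0.03463j S between n3,n5
  Y(L3) = 0.000-0.0004681j S between n5,n2
  I2: injects 0.0196 A into n2 (from n0)
  Y(R1) = 0.0001271+0.000j S between n1,n0
  Y(R2) = 0.1757+0.000j S between n5,n3
  Y(L4) = 0.000-0.0001412j S between n3,n1
  I3: injects 0.00125 A into n4 (from n3)
  Y(R3) = 0.9434+0.000j S between n1,n0
  Y(L5) = 0.000-0.001685j S between n4,n0
  Y(C1) = 0.000+0.2898j S between n2,n3
  Y(R4) = 0.07407+0.000j S between n0,n4
  Y(L6) = 0.000-0.004094j S between n4,n0
  Y(L7) = 0.000-0.01483j S between n4,n2
  I4: injects 1.19 A into n2 (from n4)
  I5: injects 0.0212 A into n2 (from n5)
  V1: constraint V(n5)−V(n2) = 11.5
Assemble and solve the 6×6 MNA system:
  V(n1)=0.001843+0.001219j  V(n2)=-10.78+18.41j  V(n3)=-8.145+12.31j  V(n4)=-2.456-0.2072j  V(n5)=0.7215+18.41j
  i(V1)=-2.721-0.6343j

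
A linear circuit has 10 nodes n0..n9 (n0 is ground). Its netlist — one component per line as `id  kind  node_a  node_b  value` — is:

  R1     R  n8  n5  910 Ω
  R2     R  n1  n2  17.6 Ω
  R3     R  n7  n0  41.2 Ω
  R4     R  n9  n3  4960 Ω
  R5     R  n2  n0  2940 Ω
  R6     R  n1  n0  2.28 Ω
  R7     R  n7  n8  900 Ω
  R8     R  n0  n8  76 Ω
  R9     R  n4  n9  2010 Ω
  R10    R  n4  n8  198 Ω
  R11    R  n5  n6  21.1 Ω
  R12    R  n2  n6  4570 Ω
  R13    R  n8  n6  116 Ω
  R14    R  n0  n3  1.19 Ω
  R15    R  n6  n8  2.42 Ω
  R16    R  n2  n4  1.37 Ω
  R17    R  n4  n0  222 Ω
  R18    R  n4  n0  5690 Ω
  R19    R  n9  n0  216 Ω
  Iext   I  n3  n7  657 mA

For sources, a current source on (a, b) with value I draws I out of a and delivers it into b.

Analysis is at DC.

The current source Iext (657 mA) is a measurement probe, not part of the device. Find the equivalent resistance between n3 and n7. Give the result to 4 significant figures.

Element admittances at DC:
  Y(R1) = 0.001099 S between n8,n5
  Y(R2) = 0.05682 S between n1,n2
  Y(R3) = 0.02427 S between n7,n0
  Y(R4) = 0.0002016 S between n9,n3
  Y(R5) = 0.0003401 S between n2,n0
  Y(R6) = 0.4386 S between n1,n0
  Y(R7) = 0.001111 S between n7,n8
  Y(R8) = 0.01316 S between n0,n8
  Y(R9) = 0.0004975 S between n4,n9
  Y(R10) = 0.005051 S between n4,n8
  Y(R11) = 0.04739 S between n5,n6
  Y(R12) = 0.0002188 S between n2,n6
  Y(R13) = 0.008621 S between n8,n6
  Y(R14) = 0.8403 S between n0,n3
  Y(R15) = 0.4132 S between n6,n8
  Y(R16) = 0.7299 S between n2,n4
  Y(R17) = 0.004505 S between n4,n0
  Y(R18) = 0.0001757 S between n4,n0
  Y(R19) = 0.004630 S between n9,n0
  Iext: injects 0.657 A into n7 (from n3)
Assemble and solve the 9×9 MNA system:
  V(n1)=0.01478  V(n2)=0.1289  V(n3)=-0.7816  V(n4)=0.1374  V(n5)=1.512  V(n6)=1.512  V(n7)=25.95  V(n8)=1.513  V(n9)=-0.01674

R_eq = 40.69 Ω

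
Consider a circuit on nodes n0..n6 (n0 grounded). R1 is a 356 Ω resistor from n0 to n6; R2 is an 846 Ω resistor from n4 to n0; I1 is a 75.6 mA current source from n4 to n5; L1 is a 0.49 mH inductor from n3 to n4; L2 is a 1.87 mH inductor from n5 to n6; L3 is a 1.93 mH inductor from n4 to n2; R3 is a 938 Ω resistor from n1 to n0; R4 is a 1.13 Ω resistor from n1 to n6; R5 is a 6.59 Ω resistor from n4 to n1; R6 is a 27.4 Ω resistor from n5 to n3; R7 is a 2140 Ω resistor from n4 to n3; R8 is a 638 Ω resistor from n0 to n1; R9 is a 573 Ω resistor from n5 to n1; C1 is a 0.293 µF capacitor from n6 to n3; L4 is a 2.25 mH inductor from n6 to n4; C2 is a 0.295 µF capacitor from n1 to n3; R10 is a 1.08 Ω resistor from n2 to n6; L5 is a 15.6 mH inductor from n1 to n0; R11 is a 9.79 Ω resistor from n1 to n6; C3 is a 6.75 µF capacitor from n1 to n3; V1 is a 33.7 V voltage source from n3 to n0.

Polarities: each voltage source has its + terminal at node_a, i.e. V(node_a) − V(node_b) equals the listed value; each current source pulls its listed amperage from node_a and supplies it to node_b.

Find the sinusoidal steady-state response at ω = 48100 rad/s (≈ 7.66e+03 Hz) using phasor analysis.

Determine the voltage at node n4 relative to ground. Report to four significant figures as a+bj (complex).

Element admittances at ω=48100 rad/s:
  Y(R1) = 0.002809+0.000j S between n0,n6
  Y(R2) = 0.001182+0.000j S between n4,n0
  I1: injects 0.0756 A into n5 (from n4)
  Y(L1) = 0.000-0.04243j S between n3,n4
  Y(L2) = 0.000-0.01112j S between n5,n6
  Y(L3) = 0.000-0.01077j S between n4,n2
  Y(R3) = 0.001066+0.000j S between n1,n0
  Y(R4) = 0.8850+0.000j S between n1,n6
  Y(R5) = 0.1517+0.000j S between n4,n1
  Y(R6) = 0.03650+0.000j S between n5,n3
  Y(R7) = 0.0004673+0.000j S between n4,n3
  Y(R8) = 0.001567+0.000j S between n0,n1
  Y(R9) = 0.001745+0.000j S between n5,n1
  Y(C1) = 0.000+0.01409j S between n6,n3
  Y(L4) = 0.000-0.009240j S between n6,n4
  Y(C2) = 0.000+0.01419j S between n1,n3
  Y(R10) = 0.9259+0.000j S between n2,n6
  Y(L5) = 0.000-0.001333j S between n1,n0
  Y(R11) = 0.1021+0.000j S between n1,n6
  Y(C3) = 0.000+0.3247j S between n1,n3
  V1: constraint V(n3)−V(n0) = 33.7
Assemble and solve the 7×7 MNA system:
  V(n1)=33.63+0.9060j  V(n2)=33.54+0.9052j  V(n3)=33.70+0.000j  V(n4)=32.78+0.5421j  V(n5)=35.74+0.6798j  V(n6)=33.54+0.8964j
  i(V1)=-0.2227+0.03928j

32.78+0.5421j V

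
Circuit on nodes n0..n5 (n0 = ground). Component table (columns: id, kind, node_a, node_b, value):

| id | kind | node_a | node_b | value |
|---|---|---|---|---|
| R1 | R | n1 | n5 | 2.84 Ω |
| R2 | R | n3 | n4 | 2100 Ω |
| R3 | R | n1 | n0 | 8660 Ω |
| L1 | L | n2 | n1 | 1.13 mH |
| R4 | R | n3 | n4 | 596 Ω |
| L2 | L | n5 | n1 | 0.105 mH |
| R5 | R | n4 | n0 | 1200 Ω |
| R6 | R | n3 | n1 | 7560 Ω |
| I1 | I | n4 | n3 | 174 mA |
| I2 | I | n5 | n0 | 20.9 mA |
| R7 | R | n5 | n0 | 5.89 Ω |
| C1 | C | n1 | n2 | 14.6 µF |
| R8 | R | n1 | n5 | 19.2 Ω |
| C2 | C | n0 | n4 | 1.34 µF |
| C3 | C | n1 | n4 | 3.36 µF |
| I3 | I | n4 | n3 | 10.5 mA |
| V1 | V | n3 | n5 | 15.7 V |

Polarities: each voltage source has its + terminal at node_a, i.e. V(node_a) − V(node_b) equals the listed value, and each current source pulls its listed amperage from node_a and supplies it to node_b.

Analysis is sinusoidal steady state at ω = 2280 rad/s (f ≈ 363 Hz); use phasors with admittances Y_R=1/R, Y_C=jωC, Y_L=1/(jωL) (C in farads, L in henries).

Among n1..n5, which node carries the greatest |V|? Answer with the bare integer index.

Element admittances at ω=2280 rad/s:
  Y(R1) = 0.3521+0.000j S between n1,n5
  Y(R2) = 0.0004762+0.000j S between n3,n4
  Y(R3) = 0.0001155+0.000j S between n1,n0
  Y(L1) = 0.000-0.3881j S between n2,n1
  Y(R4) = 0.001678+0.000j S between n3,n4
  Y(L2) = 0.000-4.177j S between n5,n1
  Y(R5) = 0.0008333+0.000j S between n4,n0
  Y(R6) = 0.0001323+0.000j S between n3,n1
  I1: injects 0.174 A into n3 (from n4)
  I2: injects 0.0209 A into n0 (from n5)
  Y(R7) = 0.1698+0.000j S between n5,n0
  Y(C1) = 0.000+0.03329j S between n1,n2
  Y(R8) = 0.05208+0.000j S between n1,n5
  Y(C2) = 0.000+0.003055j S between n0,n4
  Y(C3) = 0.000+0.007661j S between n1,n4
  I3: injects 0.0105 A into n3 (from n4)
  V1: constraint V(n3)−V(n5) = 15.7
Assemble and solve the 6×6 MNA system:
  V(n1)=0.1331-0.02416j  V(n2)=0.1331-0.02416j  V(n3)=15.83-0.0002836j  V(n4)=-3.538+13.03j  V(n5)=0.1287-0.0002836j
  i(V1)=0.1407+0.02807j

3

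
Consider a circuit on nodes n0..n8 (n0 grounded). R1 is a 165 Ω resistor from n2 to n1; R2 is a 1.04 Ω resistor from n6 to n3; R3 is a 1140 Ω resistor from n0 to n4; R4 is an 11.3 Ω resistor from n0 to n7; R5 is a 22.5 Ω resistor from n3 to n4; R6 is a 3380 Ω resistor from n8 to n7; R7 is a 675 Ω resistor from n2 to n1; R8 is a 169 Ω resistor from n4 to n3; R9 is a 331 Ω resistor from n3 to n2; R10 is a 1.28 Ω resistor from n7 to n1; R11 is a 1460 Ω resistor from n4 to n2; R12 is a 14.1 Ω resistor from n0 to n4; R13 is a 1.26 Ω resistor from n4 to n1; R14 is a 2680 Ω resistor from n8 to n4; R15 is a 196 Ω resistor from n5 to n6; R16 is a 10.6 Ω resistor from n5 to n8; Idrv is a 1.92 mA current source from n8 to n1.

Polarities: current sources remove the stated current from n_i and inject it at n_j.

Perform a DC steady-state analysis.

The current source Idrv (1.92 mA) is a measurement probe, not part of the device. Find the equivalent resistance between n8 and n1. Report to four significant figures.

R_eq = 197.8 Ω

Apply KCL at each of the 8 non-ground nodes and solve the resulting linear system.
Node n1: branches {R1, R7, R10, R13, Idrv} → V_1 = 0.001071
Node n2: branches {R1, R7, R9, R11} → V_2 = -0.008114
Node n3: branches {R2, R5, R8, R9} → V_3 = -0.03265
Node n4: branches {R3, R5, R8, R11, R12, R13, R14} → V_4 = -0.001027
Node n5: branches {R15, R16} → V_5 = -0.3611
Node n6: branches {R2, R15} → V_6 = -0.03438
Node n7: branches {R4, R6, R10} → V_7 = 0.0008329
Node n8: branches {R6, R14, R16, Idrv} → V_8 = -0.3787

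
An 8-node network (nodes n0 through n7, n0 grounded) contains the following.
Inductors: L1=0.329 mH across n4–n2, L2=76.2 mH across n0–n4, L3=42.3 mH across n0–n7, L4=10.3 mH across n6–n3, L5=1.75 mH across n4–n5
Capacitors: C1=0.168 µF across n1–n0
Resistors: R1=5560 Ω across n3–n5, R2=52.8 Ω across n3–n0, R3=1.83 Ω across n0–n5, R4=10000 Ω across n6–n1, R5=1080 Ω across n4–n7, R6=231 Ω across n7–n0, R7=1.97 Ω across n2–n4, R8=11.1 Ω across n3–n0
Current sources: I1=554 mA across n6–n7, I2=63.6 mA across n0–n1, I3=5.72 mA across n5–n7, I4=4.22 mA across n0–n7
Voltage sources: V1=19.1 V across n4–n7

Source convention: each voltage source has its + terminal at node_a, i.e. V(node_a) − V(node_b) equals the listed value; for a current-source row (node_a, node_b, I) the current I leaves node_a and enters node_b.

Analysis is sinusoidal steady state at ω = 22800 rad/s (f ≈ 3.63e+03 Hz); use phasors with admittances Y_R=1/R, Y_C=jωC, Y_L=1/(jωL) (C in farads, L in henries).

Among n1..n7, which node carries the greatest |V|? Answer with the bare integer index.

MNA unknowns: 7 node voltages V₁..V_7 plus 1 source current (V1)
L1: Y=0.000-0.1333j on G[4,2]
L2: Y=0.000-0.0005756j on G[0,4]
C1: Y=0.000+0.003830j on G[1,0]
R1: Y=0.0001799+0.000j on G[3,5]
I1: z[6]−=0.554, z[7]+=0.554
R2: Y=0.01894+0.000j on G[3,0]
L3: Y=0.000-0.001037j on G[0,7]
I2: z[0]−=0.0636, z[1]+=0.0636
R3: Y=0.5464+0.000j on G[0,5]
L4: Y=0.000-0.004258j on G[6,3]
L5: Y=0.000-0.02506j on G[4,5]
R4: Y=0.0001000+0.000j on G[6,1]
R5: Y=0.0009259+0.000j on G[4,7]
I3: z[5]−=0.00572, z[7]+=0.00572
R6: Y=0.004329+0.000j on G[7,0]
R7: Y=0.5076+0.000j on G[2,4]
I4: z[0]−=0.00422, z[7]+=0.00422
R8: Y=0.09009+0.000j on G[3,0]
V1: row V4−V7=19.1, i_V1 at 4,7
solve → V1=-2.961-16.48j, V2=5.496+23.16j, V3=-5.067+0.1035j, V4=5.496+23.16j, V5=1.059-0.2034j, V6=-7.730-129.9j, V7=-13.60+23.16j
aux → i_V1=-0.6165+0.1144j

6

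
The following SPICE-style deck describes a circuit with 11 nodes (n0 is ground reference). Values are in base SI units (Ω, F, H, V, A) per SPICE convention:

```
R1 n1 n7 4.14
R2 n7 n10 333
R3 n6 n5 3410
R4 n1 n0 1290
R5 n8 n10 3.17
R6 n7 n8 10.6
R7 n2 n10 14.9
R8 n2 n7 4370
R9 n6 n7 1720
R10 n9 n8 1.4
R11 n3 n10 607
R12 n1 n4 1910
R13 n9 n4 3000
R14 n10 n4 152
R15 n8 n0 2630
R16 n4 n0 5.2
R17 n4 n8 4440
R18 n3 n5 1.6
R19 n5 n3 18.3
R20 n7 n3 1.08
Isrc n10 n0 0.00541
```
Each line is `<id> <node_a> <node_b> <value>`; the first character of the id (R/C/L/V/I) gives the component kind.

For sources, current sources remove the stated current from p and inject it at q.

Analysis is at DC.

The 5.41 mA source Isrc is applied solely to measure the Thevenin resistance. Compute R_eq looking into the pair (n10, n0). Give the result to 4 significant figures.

MNA unknowns: 10 node voltages V₁..V_10
R1: Y=0.2415 on G[1,7]
R2: Y=0.003003 on G[7,10]
R3: Y=0.0002933 on G[6,5]
R4: Y=0.0007752 on G[1,0]
R5: Y=0.3155 on G[8,10]
R6: Y=0.09434 on G[7,8]
R7: Y=0.06711 on G[2,10]
R8: Y=0.0002288 on G[2,7]
R9: Y=0.0005814 on G[6,7]
R10: Y=0.7143 on G[9,8]
R11: Y=0.001647 on G[3,10]
R12: Y=0.0005236 on G[1,4]
R13: Y=0.0003333 on G[9,4]
R14: Y=0.006579 on G[10,4]
R15: Y=0.0003802 on G[8,0]
R16: Y=0.1923 on G[4,0]
R17: Y=0.0002252 on G[4,8]
R18: Y=0.6250 on G[3,5]
R19: Y=0.05464 on G[5,3]
R20: Y=0.9259 on G[7,3]
Isrc: z[10]−=0.00541, z[0]+=0.00541
solve → V1=-0.6222, V2=-0.6375, V3=-0.6255, V4=-0.02437, V5=-0.6255, V6=-0.6255, V7=-0.6255, V8=-0.6333, V9=-0.6330, V10=-0.6375

R_eq = 117.8 Ω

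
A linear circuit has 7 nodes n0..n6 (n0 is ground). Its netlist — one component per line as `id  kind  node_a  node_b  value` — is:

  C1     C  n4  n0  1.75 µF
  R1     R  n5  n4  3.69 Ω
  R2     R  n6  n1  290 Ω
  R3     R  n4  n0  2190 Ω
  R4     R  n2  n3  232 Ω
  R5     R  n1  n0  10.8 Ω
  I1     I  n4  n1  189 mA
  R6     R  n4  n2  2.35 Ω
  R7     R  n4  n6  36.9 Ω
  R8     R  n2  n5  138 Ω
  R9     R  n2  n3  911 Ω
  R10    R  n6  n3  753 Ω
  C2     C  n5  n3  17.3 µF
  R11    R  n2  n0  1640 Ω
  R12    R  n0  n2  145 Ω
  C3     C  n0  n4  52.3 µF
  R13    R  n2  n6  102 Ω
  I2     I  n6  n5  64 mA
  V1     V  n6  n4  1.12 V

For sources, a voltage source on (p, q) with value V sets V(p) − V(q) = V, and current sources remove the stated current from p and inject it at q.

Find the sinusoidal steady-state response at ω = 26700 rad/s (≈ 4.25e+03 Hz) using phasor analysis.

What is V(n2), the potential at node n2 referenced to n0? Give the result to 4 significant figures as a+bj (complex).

Element admittances at ω=26700 rad/s:
  Y(C1) = 0.000+0.04673j S between n4,n0
  Y(R1) = 0.2710+0.000j S between n5,n4
  Y(R2) = 0.003448+0.000j S between n6,n1
  Y(R3) = 0.0004566+0.000j S between n4,n0
  Y(R4) = 0.004310+0.000j S between n2,n3
  Y(R5) = 0.09259+0.000j S between n1,n0
  I1: injects 0.189 A into n1 (from n4)
  Y(R6) = 0.4255+0.000j S between n4,n2
  Y(R7) = 0.02710+0.000j S between n4,n6
  Y(R8) = 0.007246+0.000j S between n2,n5
  Y(R9) = 0.001098+0.000j S between n2,n3
  Y(R10) = 0.001328+0.000j S between n6,n3
  Y(C2) = 0.000+0.4619j S between n5,n3
  Y(R11) = 0.0006098+0.000j S between n2,n0
  Y(R12) = 0.006897+0.000j S between n0,n2
  Y(C3) = 0.000+1.396j S between n0,n4
  Y(R13) = 0.009804+0.000j S between n2,n6
  I2: injects 0.064 A into n5 (from n6)
  V1: constraint V(n6)−V(n4) = 1.12
Assemble and solve the 7×7 MNA system:
  V(n1)=2.008+0.004631j  V(n2)=0.02955+0.1269j  V(n3)=0.2301+0.1287j  V(n4)=-0.0009978+0.1290j  V(n5)=0.2302+0.1289j  V(n6)=1.119+0.1290j
  i(V1)=-0.1031-0.0004501j

0.02955+0.1269j V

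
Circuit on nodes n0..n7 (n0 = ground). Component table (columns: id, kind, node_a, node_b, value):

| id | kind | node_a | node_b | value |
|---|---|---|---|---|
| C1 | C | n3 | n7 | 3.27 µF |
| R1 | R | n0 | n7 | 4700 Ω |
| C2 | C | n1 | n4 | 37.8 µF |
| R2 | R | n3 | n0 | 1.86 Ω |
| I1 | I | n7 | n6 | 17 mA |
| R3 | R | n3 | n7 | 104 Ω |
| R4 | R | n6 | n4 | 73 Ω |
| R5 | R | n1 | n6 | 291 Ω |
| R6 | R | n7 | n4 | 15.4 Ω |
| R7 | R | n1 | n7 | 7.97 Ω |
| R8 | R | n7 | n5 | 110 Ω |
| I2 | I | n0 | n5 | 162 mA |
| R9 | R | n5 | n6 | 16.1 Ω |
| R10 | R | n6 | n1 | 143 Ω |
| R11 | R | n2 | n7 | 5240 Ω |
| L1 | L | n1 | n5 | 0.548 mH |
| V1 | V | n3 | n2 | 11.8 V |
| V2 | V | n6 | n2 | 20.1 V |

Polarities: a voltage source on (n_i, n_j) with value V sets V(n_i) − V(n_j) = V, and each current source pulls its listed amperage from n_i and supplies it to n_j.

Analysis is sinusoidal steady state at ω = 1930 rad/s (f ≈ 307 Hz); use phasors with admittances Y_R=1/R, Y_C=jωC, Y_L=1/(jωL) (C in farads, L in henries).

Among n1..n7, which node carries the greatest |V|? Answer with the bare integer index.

2

MNA unknowns: 7 node voltages V₁..V_7 plus 2 source currents (V1, V2)
C1: Y=0.000+0.006311j on G[3,7]
R1: Y=0.0002128+0.000j on G[0,7]
C2: Y=0.000+0.07295j on G[1,4]
R2: Y=0.5376+0.000j on G[3,0]
I1: z[7]−=0.017, z[6]+=0.017
R3: Y=0.009615+0.000j on G[3,7]
R4: Y=0.01370+0.000j on G[6,4]
R5: Y=0.003436+0.000j on G[1,6]
R6: Y=0.06494+0.000j on G[7,4]
R7: Y=0.1255+0.000j on G[1,7]
R8: Y=0.009091+0.000j on G[7,5]
I2: z[0]−=0.162, z[5]+=0.162
R9: Y=0.06211+0.000j on G[5,6]
R10: Y=0.006993+0.000j on G[6,1]
R11: Y=0.0001908+0.000j on G[2,7]
L1: Y=0.000-0.9455j on G[1,5]
V1: row V3−V2=11.8, i_V1 at 3,2
V2: row V6−V2=20.1, i_V2 at 6,2
solve → V1=9.304-0.6634j, V2=-11.50+0.0003051j, V3=0.2979+0.0003051j, V4=8.961-0.3185j, V5=9.271-0.5422j, V6=8.598+0.0003051j, V7=8.650-0.7711j
aux → i_V1=-0.07498+0.04513j, i_V2=0.07113-0.04498j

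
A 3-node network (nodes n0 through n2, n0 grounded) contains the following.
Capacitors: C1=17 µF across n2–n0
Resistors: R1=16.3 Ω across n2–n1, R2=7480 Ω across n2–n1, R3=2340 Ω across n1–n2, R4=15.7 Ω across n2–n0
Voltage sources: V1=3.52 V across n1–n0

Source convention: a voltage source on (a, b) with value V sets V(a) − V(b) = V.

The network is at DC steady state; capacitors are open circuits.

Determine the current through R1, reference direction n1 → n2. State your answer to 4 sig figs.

MNA unknowns: 2 node voltages V₁..V_2 plus 1 source current (V1)
C1: Y=0.000 on G[2,0]
R1: Y=0.06135 on G[2,1]
R2: Y=0.0001337 on G[2,1]
R3: Y=0.0004274 on G[1,2]
R4: Y=0.06369 on G[2,0]
V1: row V1−V0=3.52, i_V1 at 1,0
solve → V1=3.520, V2=1.735
aux → i_V1=-0.1105

0.1095 A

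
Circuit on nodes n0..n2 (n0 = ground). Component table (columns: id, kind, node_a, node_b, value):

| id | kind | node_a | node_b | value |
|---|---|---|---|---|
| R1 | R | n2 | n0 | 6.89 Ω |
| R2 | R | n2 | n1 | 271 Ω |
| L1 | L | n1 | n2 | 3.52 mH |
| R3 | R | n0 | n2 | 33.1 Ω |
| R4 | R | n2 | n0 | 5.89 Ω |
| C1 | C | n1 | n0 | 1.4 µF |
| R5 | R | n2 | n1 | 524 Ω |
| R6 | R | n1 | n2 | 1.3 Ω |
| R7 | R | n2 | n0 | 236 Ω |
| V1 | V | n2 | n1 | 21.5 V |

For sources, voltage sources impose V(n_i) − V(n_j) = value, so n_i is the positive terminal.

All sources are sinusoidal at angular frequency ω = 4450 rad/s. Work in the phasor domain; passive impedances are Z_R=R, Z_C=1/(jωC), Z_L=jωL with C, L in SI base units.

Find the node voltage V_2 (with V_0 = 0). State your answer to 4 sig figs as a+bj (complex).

0.006835+0.3833j V

Element admittances at ω=4450 rad/s:
  Y(R1) = 0.1451+0.000j S between n2,n0
  Y(R2) = 0.003690+0.000j S between n2,n1
  Y(L1) = 0.000-0.06384j S between n1,n2
  Y(R3) = 0.03021+0.000j S between n0,n2
  Y(R4) = 0.1698+0.000j S between n2,n0
  Y(C1) = 0.000+0.006230j S between n1,n0
  Y(R5) = 0.001908+0.000j S between n2,n1
  Y(R6) = 0.7692+0.000j S between n1,n2
  Y(R7) = 0.004237+0.000j S between n2,n0
  V1: constraint V(n2)−V(n1) = 21.5
Assemble and solve the 3×3 MNA system:
  V(n1)=-21.49+0.3833j  V(n2)=0.006835+0.3833j
  i(V1)=-16.66+1.239j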